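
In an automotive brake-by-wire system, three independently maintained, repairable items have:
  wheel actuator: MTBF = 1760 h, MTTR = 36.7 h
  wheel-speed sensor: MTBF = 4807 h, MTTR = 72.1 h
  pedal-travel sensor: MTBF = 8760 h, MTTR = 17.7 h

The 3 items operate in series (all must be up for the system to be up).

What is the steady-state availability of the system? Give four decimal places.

0.9632

A(wheel actuator) = MTBF/(MTBF+MTTR) = 1760/(1760+36.7) = 0.979574
A(wheel-speed sensor) = MTBF/(MTBF+MTTR) = 4807/(4807+72.1) = 0.985223
A(pedal-travel sensor) = MTBF/(MTBF+MTTR) = 8760/(8760+17.7) = 0.997984
Series availability: 0.979574 × 0.985223 × 0.997984 = 0.9632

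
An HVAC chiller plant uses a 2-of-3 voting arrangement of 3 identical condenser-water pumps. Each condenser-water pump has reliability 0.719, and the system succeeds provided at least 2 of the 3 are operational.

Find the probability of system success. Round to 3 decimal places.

R = Σ_{i=2}^{3} C(3,i) p^i (1−p)^{3−i} with p = 0.719
C(3,2)·0.719^2·0.281^1 = 0.43580
C(3,3)·0.719^3·0.281^0 = 0.37169
Sum = 0.807

0.807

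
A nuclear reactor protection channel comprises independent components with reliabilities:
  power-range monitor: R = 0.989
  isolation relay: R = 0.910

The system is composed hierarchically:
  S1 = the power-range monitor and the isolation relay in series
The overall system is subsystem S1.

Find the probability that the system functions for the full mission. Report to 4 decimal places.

Series (power-range monitor and isolation relay): 0.989000 × 0.910000 = 0.9000

0.9000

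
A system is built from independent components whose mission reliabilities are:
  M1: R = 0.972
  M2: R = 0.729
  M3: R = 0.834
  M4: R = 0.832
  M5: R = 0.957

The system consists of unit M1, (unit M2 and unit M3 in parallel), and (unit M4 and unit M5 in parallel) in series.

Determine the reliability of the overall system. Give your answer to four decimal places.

Parallel (M2 and M3): 1 − (1 − 0.729000)(1 − 0.834000) = 0.955014
Parallel (M4 and M5): 1 − (1 − 0.832000)(1 − 0.957000) = 0.992776
Series (M1, [0.955014], and [0.992776]): 0.972000 × 0.955014 × 0.992776 = 0.9216

0.9216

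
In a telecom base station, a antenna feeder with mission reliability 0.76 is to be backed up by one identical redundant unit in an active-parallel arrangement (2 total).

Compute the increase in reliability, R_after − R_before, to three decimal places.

R_before = 0.76
R_after = 1 − (1 − 0.76)^2 = 0.942
ΔR = 0.942 − 0.76 = 0.182

0.182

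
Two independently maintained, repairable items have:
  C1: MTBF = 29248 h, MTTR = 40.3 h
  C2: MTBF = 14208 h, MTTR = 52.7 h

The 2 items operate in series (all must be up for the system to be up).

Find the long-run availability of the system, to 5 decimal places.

0.99493

A(C1) = MTBF/(MTBF+MTTR) = 29248/(29248+40.3) = 0.998624
A(C2) = MTBF/(MTBF+MTTR) = 14208/(14208+52.7) = 0.996305
Series availability: 0.998624 × 0.996305 = 0.99493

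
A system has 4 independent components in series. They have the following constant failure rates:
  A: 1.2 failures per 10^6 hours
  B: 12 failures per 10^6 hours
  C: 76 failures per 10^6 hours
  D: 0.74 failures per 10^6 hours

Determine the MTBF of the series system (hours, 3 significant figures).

Series of exponential components: λ_sys = Σ λ_i
λ_sys = 0.0000012 + 0.000012 + 0.000076 + 0.00000074 = 8.9940e-05 /h
MTBF = 1 / λ_sys = 11100 h

11100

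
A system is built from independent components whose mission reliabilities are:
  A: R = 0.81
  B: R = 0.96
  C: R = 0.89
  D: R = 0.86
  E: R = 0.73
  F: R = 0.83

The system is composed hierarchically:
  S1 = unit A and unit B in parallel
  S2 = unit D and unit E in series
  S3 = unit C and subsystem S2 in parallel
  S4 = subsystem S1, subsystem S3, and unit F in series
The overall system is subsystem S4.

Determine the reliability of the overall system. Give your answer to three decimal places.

0.790

Parallel (A and B): 1 − (1 − 0.81000)(1 − 0.96000) = 0.99240
Series (D and E): 0.86000 × 0.73000 = 0.62780
Parallel (C and [0.62780]): 1 − (1 − 0.89000)(1 − 0.62780) = 0.95906
Series ([0.99240], [0.95906], and F): 0.99240 × 0.95906 × 0.83000 = 0.790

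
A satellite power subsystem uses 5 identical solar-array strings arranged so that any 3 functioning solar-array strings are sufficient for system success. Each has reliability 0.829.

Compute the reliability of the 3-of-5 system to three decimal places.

0.962

R = Σ_{i=3}^{5} C(5,i) p^i (1−p)^{5−i} with p = 0.829
C(5,3)·0.829^3·0.171^2 = 0.16659
C(5,4)·0.829^4·0.171^1 = 0.40382
C(5,5)·0.829^5·0.171^0 = 0.39154
Sum = 0.962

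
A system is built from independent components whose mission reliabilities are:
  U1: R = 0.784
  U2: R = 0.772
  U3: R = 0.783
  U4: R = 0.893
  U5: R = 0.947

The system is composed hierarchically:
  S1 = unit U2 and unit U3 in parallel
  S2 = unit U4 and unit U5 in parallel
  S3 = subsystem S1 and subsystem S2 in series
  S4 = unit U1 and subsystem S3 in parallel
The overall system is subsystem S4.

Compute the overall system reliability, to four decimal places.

0.9881

Parallel (U2 and U3): 1 − (1 − 0.772000)(1 − 0.783000) = 0.950524
Parallel (U4 and U5): 1 − (1 − 0.893000)(1 − 0.947000) = 0.994329
Series ([0.950524] and [0.994329]): 0.950524 × 0.994329 = 0.945134
Parallel (U1 and [0.945134]): 1 − (1 − 0.784000)(1 − 0.945134) = 0.9881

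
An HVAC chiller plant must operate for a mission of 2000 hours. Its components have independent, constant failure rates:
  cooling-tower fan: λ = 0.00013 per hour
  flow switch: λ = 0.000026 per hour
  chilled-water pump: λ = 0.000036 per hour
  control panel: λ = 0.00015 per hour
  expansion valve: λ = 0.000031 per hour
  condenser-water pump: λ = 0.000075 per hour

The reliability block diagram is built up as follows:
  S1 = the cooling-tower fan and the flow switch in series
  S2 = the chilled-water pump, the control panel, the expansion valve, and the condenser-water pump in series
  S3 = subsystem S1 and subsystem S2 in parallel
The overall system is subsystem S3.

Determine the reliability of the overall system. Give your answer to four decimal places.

R(cooling-tower fan) = exp(−0.00013 × 2000) = 0.771052
R(flow switch) = exp(−0.000026 × 2000) = 0.949329
R(chilled-water pump) = exp(−0.000036 × 2000) = 0.930531
R(control panel) = exp(−0.00015 × 2000) = 0.740818
R(expansion valve) = exp(−0.000031 × 2000) = 0.939883
R(condenser-water pump) = exp(−0.000075 × 2000) = 0.860708
Series (cooling-tower fan and flow switch): 0.771052 × 0.949329 = 0.731982
Series (chilled-water pump, control panel, expansion valve, and condenser-water pump): 0.930531 × 0.740818 × 0.939883 × 0.860708 = 0.557663
Parallel ([0.731982] and [0.557663]): 1 − (1 − 0.731982)(1 − 0.557663) = 0.8814

0.8814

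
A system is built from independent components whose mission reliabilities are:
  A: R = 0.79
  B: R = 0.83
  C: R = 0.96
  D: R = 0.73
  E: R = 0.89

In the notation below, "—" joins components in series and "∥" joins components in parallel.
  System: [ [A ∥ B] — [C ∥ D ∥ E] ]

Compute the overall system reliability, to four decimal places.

0.9632

Parallel (A and B): 1 − (1 − 0.790000)(1 − 0.830000) = 0.964300
Parallel (C, D, and E): 1 − (1 − 0.960000)(1 − 0.730000)(1 − 0.890000) = 0.998812
Series ([0.964300] and [0.998812]): 0.964300 × 0.998812 = 0.9632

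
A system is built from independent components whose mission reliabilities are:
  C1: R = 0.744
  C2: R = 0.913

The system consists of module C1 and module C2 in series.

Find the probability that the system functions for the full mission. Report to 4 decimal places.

Series (C1 and C2): 0.744000 × 0.913000 = 0.6793

0.6793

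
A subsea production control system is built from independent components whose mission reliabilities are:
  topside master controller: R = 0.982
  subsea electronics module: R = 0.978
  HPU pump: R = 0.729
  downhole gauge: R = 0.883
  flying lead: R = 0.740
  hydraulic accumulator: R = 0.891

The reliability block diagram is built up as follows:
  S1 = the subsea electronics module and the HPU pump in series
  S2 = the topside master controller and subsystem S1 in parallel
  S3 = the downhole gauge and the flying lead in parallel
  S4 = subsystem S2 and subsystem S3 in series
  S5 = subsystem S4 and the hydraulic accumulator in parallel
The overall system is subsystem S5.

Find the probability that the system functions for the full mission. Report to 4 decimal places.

0.9961

Series (subsea electronics module and HPU pump): 0.978000 × 0.729000 = 0.712962
Parallel (topside master controller and [0.712962]): 1 − (1 − 0.982000)(1 − 0.712962) = 0.994833
Parallel (downhole gauge and flying lead): 1 − (1 − 0.883000)(1 − 0.740000) = 0.969580
Series ([0.994833] and [0.969580]): 0.994833 × 0.969580 = 0.964570
Parallel ([0.964570] and hydraulic accumulator): 1 − (1 − 0.964570)(1 − 0.891000) = 0.9961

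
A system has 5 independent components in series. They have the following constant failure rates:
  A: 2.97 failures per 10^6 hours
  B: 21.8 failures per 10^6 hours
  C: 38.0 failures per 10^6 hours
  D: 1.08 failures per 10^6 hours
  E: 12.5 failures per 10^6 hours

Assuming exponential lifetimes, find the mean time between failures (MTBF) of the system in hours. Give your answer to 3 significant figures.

Series of exponential components: λ_sys = Σ λ_i
λ_sys = 0.00000297 + 0.0000218 + 0.0000380 + 0.00000108 + 0.0000125 = 7.6350e-05 /h
MTBF = 1 / λ_sys = 13100 h

13100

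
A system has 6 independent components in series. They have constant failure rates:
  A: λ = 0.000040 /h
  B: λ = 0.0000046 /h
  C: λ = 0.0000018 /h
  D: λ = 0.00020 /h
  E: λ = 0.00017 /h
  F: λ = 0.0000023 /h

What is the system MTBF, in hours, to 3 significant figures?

Series of exponential components: λ_sys = Σ λ_i
λ_sys = 0.000040 + 0.0000046 + 0.0000018 + 0.00020 + 0.00017 + 0.0000023 = 4.1870e-04 /h
MTBF = 1 / λ_sys = 2390 h

2390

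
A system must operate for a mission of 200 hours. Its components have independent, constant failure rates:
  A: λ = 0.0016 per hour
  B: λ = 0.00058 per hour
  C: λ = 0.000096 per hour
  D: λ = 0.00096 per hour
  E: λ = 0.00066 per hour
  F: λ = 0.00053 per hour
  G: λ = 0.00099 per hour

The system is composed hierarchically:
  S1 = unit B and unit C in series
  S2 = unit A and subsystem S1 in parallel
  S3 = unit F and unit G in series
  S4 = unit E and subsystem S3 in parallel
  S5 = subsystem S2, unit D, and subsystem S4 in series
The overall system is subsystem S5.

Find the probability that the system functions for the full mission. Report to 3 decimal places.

0.771

R(A) = exp(−0.0016 × 200) = 0.72615
R(B) = exp(−0.00058 × 200) = 0.89048
R(C) = exp(−0.000096 × 200) = 0.98098
R(D) = exp(−0.00096 × 200) = 0.82531
R(E) = exp(−0.00066 × 200) = 0.87634
R(F) = exp(−0.00053 × 200) = 0.89942
R(G) = exp(−0.00099 × 200) = 0.82037
Series (B and C): 0.89048 × 0.98098 = 0.87354
Parallel (A and [0.87354]): 1 − (1 − 0.72615)(1 − 0.87354) = 0.96537
Series (F and G): 0.89942 × 0.82037 = 0.73786
Parallel (E and [0.73786]): 1 − (1 − 0.87634)(1 − 0.73786) = 0.96758
Series ([0.96537], D, and [0.96758]): 0.96537 × 0.82531 × 0.96758 = 0.771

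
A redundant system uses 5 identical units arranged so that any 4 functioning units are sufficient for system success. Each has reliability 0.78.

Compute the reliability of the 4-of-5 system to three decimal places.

R = Σ_{i=4}^{5} C(5,i) p^i (1−p)^{5−i} with p = 0.78
C(5,4)·0.78^4·0.22^1 = 0.40717
C(5,5)·0.78^5·0.22^0 = 0.28872
Sum = 0.696

0.696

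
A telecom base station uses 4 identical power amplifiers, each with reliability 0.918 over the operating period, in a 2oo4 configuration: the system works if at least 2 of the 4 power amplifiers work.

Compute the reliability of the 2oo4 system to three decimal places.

0.998

R = Σ_{i=2}^{4} C(4,i) p^i (1−p)^{4−i} with p = 0.918
C(4,2)·0.918^2·0.082^2 = 0.03400
C(4,3)·0.918^3·0.082^1 = 0.25375
C(4,4)·0.918^4·0.082^0 = 0.71018
Sum = 0.998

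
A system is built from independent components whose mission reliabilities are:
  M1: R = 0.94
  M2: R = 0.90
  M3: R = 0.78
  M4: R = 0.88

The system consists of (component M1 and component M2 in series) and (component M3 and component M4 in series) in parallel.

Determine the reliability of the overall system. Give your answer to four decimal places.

0.9517

Series (M1 and M2): 0.940000 × 0.900000 = 0.846000
Series (M3 and M4): 0.780000 × 0.880000 = 0.686400
Parallel ([0.846000] and [0.686400]): 1 − (1 − 0.846000)(1 − 0.686400) = 0.9517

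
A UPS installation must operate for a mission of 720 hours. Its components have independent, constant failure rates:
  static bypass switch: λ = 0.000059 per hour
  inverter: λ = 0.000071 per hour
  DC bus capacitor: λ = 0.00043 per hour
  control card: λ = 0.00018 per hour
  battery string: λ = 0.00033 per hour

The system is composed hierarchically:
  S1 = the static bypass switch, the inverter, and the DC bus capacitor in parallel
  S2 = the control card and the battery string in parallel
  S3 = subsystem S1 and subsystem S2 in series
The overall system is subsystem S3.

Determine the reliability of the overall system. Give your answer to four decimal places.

0.9738

R(static bypass switch) = exp(−0.000059 × 720) = 0.958410
R(inverter) = exp(−0.000071 × 720) = 0.950165
R(DC bus capacitor) = exp(−0.00043 × 720) = 0.733740
R(control card) = exp(−0.00018 × 720) = 0.878447
R(battery string) = exp(−0.00033 × 720) = 0.788518
Parallel (static bypass switch, inverter, and DC bus capacitor): 1 − (1 − 0.958410)(1 − 0.950165)(1 − 0.733740) = 0.999448
Parallel (control card and battery string): 1 − (1 − 0.878447)(1 − 0.788518) = 0.974294
Series ([0.999448] and [0.974294]): 0.999448 × 0.974294 = 0.9738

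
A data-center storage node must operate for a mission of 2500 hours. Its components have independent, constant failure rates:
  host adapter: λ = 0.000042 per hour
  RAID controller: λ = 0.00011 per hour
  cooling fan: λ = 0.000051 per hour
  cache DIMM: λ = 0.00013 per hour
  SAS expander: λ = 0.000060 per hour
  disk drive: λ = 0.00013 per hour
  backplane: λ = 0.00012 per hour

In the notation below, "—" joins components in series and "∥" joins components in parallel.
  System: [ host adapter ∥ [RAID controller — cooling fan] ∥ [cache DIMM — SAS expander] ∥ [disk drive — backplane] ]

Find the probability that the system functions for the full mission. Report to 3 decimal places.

0.994

R(host adapter) = exp(−0.000042 × 2500) = 0.90032
R(RAID controller) = exp(−0.00011 × 2500) = 0.75957
R(cooling fan) = exp(−0.000051 × 2500) = 0.88029
R(cache DIMM) = exp(−0.00013 × 2500) = 0.72253
R(SAS expander) = exp(−0.000060 × 2500) = 0.86071
R(disk drive) = exp(−0.00013 × 2500) = 0.72253
R(backplane) = exp(−0.00012 × 2500) = 0.74082
Series (RAID controller and cooling fan): 0.75957 × 0.88029 = 0.66864
Series (cache DIMM and SAS expander): 0.72253 × 0.86071 = 0.62189
Series (disk drive and backplane): 0.72253 × 0.74082 = 0.53526
Parallel (host adapter, [0.66864], [0.62189], and [0.53526]): 1 − (1 − 0.90032)(1 − 0.66864)(1 − 0.62189)(1 − 0.53526) = 0.994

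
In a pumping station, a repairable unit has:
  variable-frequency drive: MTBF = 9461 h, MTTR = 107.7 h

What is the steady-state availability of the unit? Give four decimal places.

0.9887

A(variable-frequency drive) = MTBF/(MTBF+MTTR) = 9461/(9461+107.7) = 0.9887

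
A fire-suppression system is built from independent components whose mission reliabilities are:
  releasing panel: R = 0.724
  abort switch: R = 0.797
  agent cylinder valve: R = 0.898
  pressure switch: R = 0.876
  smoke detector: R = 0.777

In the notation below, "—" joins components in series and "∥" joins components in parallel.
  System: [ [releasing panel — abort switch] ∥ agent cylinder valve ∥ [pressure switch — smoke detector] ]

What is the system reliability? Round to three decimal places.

0.986

Series (releasing panel and abort switch): 0.72400 × 0.79700 = 0.57703
Series (pressure switch and smoke detector): 0.87600 × 0.77700 = 0.68065
Parallel ([0.57703], agent cylinder valve, and [0.68065]): 1 − (1 − 0.57703)(1 − 0.89800)(1 − 0.68065) = 0.986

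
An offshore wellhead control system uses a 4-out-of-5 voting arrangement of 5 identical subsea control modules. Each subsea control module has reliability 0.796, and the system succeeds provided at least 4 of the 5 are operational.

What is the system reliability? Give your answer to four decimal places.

R = Σ_{i=4}^{5} C(5,i) p^i (1−p)^{5−i} with p = 0.796
C(5,4)·0.796^4·0.204^1 = 0.409499
C(5,5)·0.796^5·0.204^0 = 0.319570
Sum = 0.7291

0.7291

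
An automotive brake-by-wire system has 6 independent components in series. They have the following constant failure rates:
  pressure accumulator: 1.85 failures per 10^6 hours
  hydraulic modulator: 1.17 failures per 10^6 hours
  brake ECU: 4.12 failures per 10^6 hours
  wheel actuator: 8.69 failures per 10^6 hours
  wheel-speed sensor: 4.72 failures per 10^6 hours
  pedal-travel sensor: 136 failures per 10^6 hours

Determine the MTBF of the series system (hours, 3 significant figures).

Series of exponential components: λ_sys = Σ λ_i
λ_sys = 0.00000185 + 0.00000117 + 0.00000412 + 0.00000869 + 0.00000472 + 0.000136 = 1.5655e-04 /h
MTBF = 1 / λ_sys = 6390 h

6390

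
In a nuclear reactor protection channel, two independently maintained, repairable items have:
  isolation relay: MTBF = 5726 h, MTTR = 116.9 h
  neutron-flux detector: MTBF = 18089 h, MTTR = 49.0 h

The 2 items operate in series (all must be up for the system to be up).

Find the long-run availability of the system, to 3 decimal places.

A(isolation relay) = MTBF/(MTBF+MTTR) = 5726/(5726+116.9) = 0.979993
A(neutron-flux detector) = MTBF/(MTBF+MTTR) = 18089/(18089+49.0) = 0.997298
Series availability: 0.979993 × 0.997298 = 0.977

0.977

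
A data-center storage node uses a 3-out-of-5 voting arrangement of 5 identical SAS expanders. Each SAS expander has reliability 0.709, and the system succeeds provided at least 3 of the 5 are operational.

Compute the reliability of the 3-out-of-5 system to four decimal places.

0.8486

R = Σ_{i=3}^{5} C(5,i) p^i (1−p)^{5−i} with p = 0.709
C(5,3)·0.709^3·0.291^2 = 0.301804
C(5,4)·0.709^4·0.291^1 = 0.367661
C(5,5)·0.709^5·0.291^0 = 0.179156
Sum = 0.8486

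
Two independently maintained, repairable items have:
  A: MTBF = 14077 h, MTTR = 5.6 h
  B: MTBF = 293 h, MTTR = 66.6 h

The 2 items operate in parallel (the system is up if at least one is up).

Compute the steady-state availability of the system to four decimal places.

0.9999

A(A) = MTBF/(MTBF+MTTR) = 14077/(14077+5.6) = 0.999602
A(B) = MTBF/(MTBF+MTTR) = 293/(293+66.6) = 0.814794
Parallel availability: 1 − (1 − 0.999602)(1 − 0.814794) = 0.9999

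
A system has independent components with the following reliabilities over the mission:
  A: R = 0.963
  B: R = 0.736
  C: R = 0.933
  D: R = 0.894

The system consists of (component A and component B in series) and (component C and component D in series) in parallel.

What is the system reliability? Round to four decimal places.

Series (A and B): 0.963000 × 0.736000 = 0.708768
Series (C and D): 0.933000 × 0.894000 = 0.834102
Parallel ([0.708768] and [0.834102]): 1 − (1 − 0.708768)(1 − 0.834102) = 0.9517

0.9517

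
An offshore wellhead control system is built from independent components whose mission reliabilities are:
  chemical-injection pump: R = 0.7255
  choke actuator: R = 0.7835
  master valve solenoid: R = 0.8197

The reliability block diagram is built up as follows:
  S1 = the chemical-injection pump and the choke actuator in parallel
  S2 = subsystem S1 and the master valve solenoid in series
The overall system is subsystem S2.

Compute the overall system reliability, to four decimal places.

Parallel (chemical-injection pump and choke actuator): 1 − (1 − 0.725500)(1 − 0.783500) = 0.940571
Series ([0.940571] and master valve solenoid): 0.940571 × 0.819700 = 0.7710

0.7710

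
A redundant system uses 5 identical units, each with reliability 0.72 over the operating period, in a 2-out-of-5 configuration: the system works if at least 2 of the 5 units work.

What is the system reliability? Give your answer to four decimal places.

0.9762

R = Σ_{i=2}^{5} C(5,i) p^i (1−p)^{5−i} with p = 0.72
C(5,2)·0.72^2·0.28^3 = 0.113799
C(5,3)·0.72^3·0.28^2 = 0.292626
C(5,4)·0.72^4·0.28^1 = 0.376234
C(5,5)·0.72^5·0.28^0 = 0.193492
Sum = 0.9762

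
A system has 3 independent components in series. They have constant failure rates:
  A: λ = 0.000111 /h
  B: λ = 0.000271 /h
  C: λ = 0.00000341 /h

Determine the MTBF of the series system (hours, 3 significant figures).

2590

Series of exponential components: λ_sys = Σ λ_i
λ_sys = 0.000111 + 0.000271 + 0.00000341 = 3.8541e-04 /h
MTBF = 1 / λ_sys = 2590 h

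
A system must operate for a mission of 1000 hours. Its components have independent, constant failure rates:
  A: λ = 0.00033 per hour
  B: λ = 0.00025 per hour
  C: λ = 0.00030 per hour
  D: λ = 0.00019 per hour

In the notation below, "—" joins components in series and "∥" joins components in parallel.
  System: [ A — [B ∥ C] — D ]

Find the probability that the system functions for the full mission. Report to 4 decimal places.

R(A) = exp(−0.00033 × 1000) = 0.718924
R(B) = exp(−0.00025 × 1000) = 0.778801
R(C) = exp(−0.00030 × 1000) = 0.740818
R(D) = exp(−0.00019 × 1000) = 0.826959
Parallel (B and C): 1 − (1 − 0.778801)(1 − 0.740818) = 0.942669
Series (A, [0.942669], and D): 0.718924 × 0.942669 × 0.826959 = 0.5604

0.5604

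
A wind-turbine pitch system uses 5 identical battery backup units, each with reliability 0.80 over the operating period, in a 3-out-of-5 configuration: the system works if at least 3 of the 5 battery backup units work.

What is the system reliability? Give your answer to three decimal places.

0.942

R = Σ_{i=3}^{5} C(5,i) p^i (1−p)^{5−i} with p = 0.80
C(5,3)·0.80^3·0.20^2 = 0.20480
C(5,4)·0.80^4·0.20^1 = 0.40960
C(5,5)·0.80^5·0.20^0 = 0.32768
Sum = 0.942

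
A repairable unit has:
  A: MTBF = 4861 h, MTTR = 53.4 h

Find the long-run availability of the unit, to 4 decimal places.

0.9891

A(A) = MTBF/(MTBF+MTTR) = 4861/(4861+53.4) = 0.9891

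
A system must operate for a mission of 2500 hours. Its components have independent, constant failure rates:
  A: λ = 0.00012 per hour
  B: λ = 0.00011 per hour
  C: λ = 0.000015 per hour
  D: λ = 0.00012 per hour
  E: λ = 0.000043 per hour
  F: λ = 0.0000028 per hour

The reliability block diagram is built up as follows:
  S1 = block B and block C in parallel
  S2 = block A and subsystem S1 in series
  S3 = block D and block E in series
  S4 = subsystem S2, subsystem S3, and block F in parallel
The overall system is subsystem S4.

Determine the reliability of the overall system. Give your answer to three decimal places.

R(A) = exp(−0.00012 × 2500) = 0.74082
R(B) = exp(−0.00011 × 2500) = 0.75957
R(C) = exp(−0.000015 × 2500) = 0.96319
R(D) = exp(−0.00012 × 2500) = 0.74082
R(E) = exp(−0.000043 × 2500) = 0.89808
R(F) = exp(−0.0000028 × 2500) = 0.99302
Parallel (B and C): 1 − (1 − 0.75957)(1 − 0.96319) = 0.99115
Series (A and [0.99115]): 0.74082 × 0.99115 = 0.73426
Series (D and E): 0.74082 × 0.89808 = 0.66532
Parallel ([0.73426], [0.66532], and F): 1 − (1 − 0.73426)(1 − 0.66532)(1 − 0.99302) = 0.999

0.999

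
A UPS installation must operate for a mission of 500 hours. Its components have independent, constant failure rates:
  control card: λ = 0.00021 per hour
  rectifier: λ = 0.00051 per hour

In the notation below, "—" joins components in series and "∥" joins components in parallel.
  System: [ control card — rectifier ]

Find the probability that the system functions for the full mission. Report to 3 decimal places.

0.698

R(control card) = exp(−0.00021 × 500) = 0.90032
R(rectifier) = exp(−0.00051 × 500) = 0.77492
Series (control card and rectifier): 0.90032 × 0.77492 = 0.698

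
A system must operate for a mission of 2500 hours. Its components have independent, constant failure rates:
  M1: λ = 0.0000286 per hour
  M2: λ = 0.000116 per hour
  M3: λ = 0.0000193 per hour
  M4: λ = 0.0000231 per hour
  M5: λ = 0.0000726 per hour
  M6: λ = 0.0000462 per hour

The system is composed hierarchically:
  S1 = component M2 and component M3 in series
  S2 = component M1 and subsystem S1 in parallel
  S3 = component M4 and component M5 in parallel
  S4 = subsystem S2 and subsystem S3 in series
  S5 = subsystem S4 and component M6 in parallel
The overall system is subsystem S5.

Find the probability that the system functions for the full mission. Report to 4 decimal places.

R(M1) = exp(−0.0000286 × 2500) = 0.930996
R(M2) = exp(−0.000116 × 2500) = 0.748264
R(M3) = exp(−0.0000193 × 2500) = 0.952896
R(M4) = exp(−0.0000231 × 2500) = 0.943886
R(M5) = exp(−0.0000726 × 2500) = 0.834018
R(M6) = exp(−0.0000462 × 2500) = 0.890921
Series (M2 and M3): 0.748264 × 0.952896 = 0.713018
Parallel (M1 and [0.713018]): 1 − (1 − 0.930996)(1 − 0.713018) = 0.980197
Parallel (M4 and M5): 1 − (1 − 0.943886)(1 − 0.834018) = 0.990686
Series ([0.980197] and [0.990686]): 0.980197 × 0.990686 = 0.971067
Parallel ([0.971067] and M6): 1 − (1 − 0.971067)(1 − 0.890921) = 0.9968

0.9968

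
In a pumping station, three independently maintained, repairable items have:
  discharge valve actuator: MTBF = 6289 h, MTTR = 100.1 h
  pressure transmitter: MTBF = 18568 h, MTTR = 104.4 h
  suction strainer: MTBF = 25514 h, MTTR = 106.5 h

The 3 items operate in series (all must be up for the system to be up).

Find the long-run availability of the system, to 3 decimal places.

A(discharge valve actuator) = MTBF/(MTBF+MTTR) = 6289/(6289+100.1) = 0.984333
A(pressure transmitter) = MTBF/(MTBF+MTTR) = 18568/(18568+104.4) = 0.994409
A(suction strainer) = MTBF/(MTBF+MTTR) = 25514/(25514+106.5) = 0.995843
Series availability: 0.984333 × 0.994409 × 0.995843 = 0.975

0.975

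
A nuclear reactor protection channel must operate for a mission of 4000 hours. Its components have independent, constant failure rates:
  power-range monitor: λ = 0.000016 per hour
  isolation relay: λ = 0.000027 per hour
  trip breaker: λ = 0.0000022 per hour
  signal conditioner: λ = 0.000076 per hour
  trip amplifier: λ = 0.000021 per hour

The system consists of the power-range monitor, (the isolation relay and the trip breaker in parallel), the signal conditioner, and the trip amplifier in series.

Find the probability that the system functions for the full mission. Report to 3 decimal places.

0.636

R(power-range monitor) = exp(−0.000016 × 4000) = 0.93800
R(isolation relay) = exp(−0.000027 × 4000) = 0.89763
R(trip breaker) = exp(−0.0000022 × 4000) = 0.99124
R(signal conditioner) = exp(−0.000076 × 4000) = 0.73786
R(trip amplifier) = exp(−0.000021 × 4000) = 0.91943
Parallel (isolation relay and trip breaker): 1 − (1 − 0.89763)(1 − 0.99124) = 0.99910
Series (power-range monitor, [0.99910], signal conditioner, and trip amplifier): 0.93800 × 0.99910 × 0.73786 × 0.91943 = 0.636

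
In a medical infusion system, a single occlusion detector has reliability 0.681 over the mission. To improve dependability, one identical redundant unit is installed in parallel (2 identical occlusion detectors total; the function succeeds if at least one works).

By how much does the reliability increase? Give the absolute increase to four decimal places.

R_before = 0.681
R_after = 1 − (1 − 0.681)^2 = 0.8982
ΔR = 0.8982 − 0.681 = 0.2172

0.2172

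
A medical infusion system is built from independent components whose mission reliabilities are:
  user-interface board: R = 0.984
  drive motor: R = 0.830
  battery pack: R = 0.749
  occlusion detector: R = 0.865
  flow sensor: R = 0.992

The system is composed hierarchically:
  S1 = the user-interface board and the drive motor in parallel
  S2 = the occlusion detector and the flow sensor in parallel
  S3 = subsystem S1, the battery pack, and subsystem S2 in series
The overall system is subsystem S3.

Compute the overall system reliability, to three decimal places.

Parallel (user-interface board and drive motor): 1 − (1 − 0.98400)(1 − 0.83000) = 0.99728
Parallel (occlusion detector and flow sensor): 1 − (1 − 0.86500)(1 − 0.99200) = 0.99892
Series ([0.99728], battery pack, and [0.99892]): 0.99728 × 0.74900 × 0.99892 = 0.746

0.746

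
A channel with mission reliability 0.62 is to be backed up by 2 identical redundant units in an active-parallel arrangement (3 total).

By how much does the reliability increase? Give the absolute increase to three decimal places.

0.325

R_before = 0.62
R_after = 1 − (1 − 0.62)^3 = 0.945
ΔR = 0.945 − 0.62 = 0.325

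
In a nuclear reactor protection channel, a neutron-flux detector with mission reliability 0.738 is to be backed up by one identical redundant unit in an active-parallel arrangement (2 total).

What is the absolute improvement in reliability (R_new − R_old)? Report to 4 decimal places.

0.1934

R_before = 0.738
R_after = 1 − (1 − 0.738)^2 = 0.9314
ΔR = 0.9314 − 0.738 = 0.1934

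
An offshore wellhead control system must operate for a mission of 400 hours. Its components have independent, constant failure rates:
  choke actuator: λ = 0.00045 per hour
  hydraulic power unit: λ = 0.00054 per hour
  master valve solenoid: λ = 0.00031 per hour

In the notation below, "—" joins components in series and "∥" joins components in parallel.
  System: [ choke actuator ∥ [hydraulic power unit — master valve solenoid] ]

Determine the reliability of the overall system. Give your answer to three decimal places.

0.953

R(choke actuator) = exp(−0.00045 × 400) = 0.83527
R(hydraulic power unit) = exp(−0.00054 × 400) = 0.80574
R(master valve solenoid) = exp(−0.00031 × 400) = 0.88338
Series (hydraulic power unit and master valve solenoid): 0.80574 × 0.88338 = 0.71177
Parallel (choke actuator and [0.71177]): 1 − (1 − 0.83527)(1 − 0.71177) = 0.953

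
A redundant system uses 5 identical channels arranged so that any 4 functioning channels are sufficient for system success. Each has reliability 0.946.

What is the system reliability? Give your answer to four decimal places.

0.9739

R = Σ_{i=4}^{5} C(5,i) p^i (1−p)^{5−i} with p = 0.946
C(5,4)·0.946^4·0.054^1 = 0.216236
C(5,5)·0.946^5·0.054^0 = 0.757627
Sum = 0.9739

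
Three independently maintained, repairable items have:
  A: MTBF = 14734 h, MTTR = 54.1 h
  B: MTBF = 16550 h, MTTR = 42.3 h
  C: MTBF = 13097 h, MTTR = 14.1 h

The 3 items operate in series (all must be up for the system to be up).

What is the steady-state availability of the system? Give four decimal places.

A(A) = MTBF/(MTBF+MTTR) = 14734/(14734+54.1) = 0.996342
A(B) = MTBF/(MTBF+MTTR) = 16550/(16550+42.3) = 0.997451
A(C) = MTBF/(MTBF+MTTR) = 13097/(13097+14.1) = 0.998925
Series availability: 0.996342 × 0.997451 × 0.998925 = 0.9927

0.9927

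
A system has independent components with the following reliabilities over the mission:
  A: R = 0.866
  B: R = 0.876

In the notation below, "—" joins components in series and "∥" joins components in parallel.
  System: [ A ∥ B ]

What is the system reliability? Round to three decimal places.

0.983

Parallel (A and B): 1 − (1 − 0.86600)(1 − 0.87600) = 0.983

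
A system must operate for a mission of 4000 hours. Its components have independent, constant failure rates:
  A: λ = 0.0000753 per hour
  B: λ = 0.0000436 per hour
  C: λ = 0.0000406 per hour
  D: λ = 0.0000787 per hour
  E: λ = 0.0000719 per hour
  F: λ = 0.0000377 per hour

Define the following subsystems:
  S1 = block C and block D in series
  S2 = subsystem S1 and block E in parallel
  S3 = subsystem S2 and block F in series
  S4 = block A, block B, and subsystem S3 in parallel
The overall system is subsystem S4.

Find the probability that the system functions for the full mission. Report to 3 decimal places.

R(A) = exp(−0.0000753 × 4000) = 0.73993
R(B) = exp(−0.0000436 × 4000) = 0.83996
R(C) = exp(−0.0000406 × 4000) = 0.85010
R(D) = exp(−0.0000787 × 4000) = 0.72993
R(E) = exp(−0.0000719 × 4000) = 0.75006
R(F) = exp(−0.0000377 × 4000) = 0.86002
Series (C and D): 0.85010 × 0.72993 = 0.62051
Parallel ([0.62051] and E): 1 − (1 − 0.62051)(1 − 0.75006) = 0.90515
Series ([0.90515] and F): 0.90515 × 0.86002 = 0.77845
Parallel (A, B, and [0.77845]): 1 − (1 − 0.73993)(1 − 0.83996)(1 − 0.77845) = 0.991

0.991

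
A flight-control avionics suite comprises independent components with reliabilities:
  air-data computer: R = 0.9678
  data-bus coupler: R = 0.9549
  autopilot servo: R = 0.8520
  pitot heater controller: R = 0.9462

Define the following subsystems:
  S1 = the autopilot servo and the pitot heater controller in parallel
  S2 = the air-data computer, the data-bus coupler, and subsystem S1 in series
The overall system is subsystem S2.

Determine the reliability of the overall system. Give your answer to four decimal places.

Parallel (autopilot servo and pitot heater controller): 1 − (1 − 0.852000)(1 − 0.946200) = 0.992038
Series (air-data computer, data-bus coupler, and [0.992038]): 0.967800 × 0.954900 × 0.992038 = 0.9168

0.9168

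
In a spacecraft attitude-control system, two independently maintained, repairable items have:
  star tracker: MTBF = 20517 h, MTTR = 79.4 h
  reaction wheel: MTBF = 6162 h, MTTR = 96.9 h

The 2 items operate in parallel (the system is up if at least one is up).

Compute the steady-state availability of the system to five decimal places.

A(star tracker) = MTBF/(MTBF+MTTR) = 20517/(20517+79.4) = 0.996145
A(reaction wheel) = MTBF/(MTBF+MTTR) = 6162/(6162+96.9) = 0.984518
Parallel availability: 1 − (1 − 0.996145)(1 − 0.984518) = 0.99994

0.99994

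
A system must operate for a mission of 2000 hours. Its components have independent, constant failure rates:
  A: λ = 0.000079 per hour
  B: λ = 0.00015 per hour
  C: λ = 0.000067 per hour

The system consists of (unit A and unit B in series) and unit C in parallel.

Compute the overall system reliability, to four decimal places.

R(A) = exp(−0.000079 × 2000) = 0.853850
R(B) = exp(−0.00015 × 2000) = 0.740818
R(C) = exp(−0.000067 × 2000) = 0.874590
Series (A and B): 0.853850 × 0.740818 = 0.632547
Parallel ([0.632547] and C): 1 − (1 − 0.632547)(1 − 0.874590) = 0.9539

0.9539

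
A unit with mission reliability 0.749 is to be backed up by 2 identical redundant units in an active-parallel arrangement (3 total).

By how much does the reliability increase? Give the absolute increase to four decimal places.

0.2352

R_before = 0.749
R_after = 1 − (1 − 0.749)^3 = 0.9842
ΔR = 0.9842 − 0.749 = 0.2352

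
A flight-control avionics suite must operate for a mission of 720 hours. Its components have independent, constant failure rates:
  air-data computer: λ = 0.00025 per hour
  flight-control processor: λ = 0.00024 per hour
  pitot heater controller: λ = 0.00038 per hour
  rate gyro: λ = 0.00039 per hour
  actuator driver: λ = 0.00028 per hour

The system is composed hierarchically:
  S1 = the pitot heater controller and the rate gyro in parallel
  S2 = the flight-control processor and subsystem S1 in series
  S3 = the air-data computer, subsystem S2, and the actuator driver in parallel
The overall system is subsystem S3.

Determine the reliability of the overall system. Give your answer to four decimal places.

R(air-data computer) = exp(−0.00025 × 720) = 0.835270
R(flight-control processor) = exp(−0.00024 × 720) = 0.841306
R(pitot heater controller) = exp(−0.00038 × 720) = 0.760636
R(rate gyro) = exp(−0.00039 × 720) = 0.755179
R(actuator driver) = exp(−0.00028 × 720) = 0.817422
Parallel (pitot heater controller and rate gyro): 1 − (1 − 0.760636)(1 − 0.755179) = 0.941399
Series (flight-control processor and [0.941399]): 0.841306 × 0.941399 = 0.792005
Parallel (air-data computer, [0.792005], and actuator driver): 1 − (1 − 0.835270)(1 − 0.792005)(1 − 0.817422) = 0.9937

0.9937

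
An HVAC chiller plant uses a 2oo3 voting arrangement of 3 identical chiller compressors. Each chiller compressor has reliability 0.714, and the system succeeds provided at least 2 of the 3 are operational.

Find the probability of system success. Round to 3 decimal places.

0.801

R = Σ_{i=2}^{3} C(3,i) p^i (1−p)^{3−i} with p = 0.714
C(3,2)·0.714^2·0.286^1 = 0.43740
C(3,3)·0.714^3·0.286^0 = 0.36399
Sum = 0.801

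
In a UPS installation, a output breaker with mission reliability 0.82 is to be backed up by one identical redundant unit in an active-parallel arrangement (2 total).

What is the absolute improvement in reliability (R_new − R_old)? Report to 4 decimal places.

R_before = 0.82
R_after = 1 − (1 − 0.82)^2 = 0.9676
ΔR = 0.9676 − 0.82 = 0.1476

0.1476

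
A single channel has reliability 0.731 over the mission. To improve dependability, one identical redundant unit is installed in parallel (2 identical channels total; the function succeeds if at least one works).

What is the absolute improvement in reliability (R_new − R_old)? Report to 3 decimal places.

R_before = 0.731
R_after = 1 − (1 − 0.731)^2 = 0.928
ΔR = 0.928 − 0.731 = 0.197

0.197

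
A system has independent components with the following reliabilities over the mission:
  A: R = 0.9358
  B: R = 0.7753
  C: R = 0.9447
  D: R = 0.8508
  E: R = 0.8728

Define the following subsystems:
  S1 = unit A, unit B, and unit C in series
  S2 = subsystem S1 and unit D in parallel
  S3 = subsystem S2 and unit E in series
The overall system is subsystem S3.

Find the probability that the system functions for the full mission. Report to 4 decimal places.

Series (A, B, and C): 0.935800 × 0.775300 × 0.944700 = 0.685404
Parallel ([0.685404] and D): 1 − (1 − 0.685404)(1 − 0.850800) = 0.953062
Series ([0.953062] and E): 0.953062 × 0.872800 = 0.8318

0.8318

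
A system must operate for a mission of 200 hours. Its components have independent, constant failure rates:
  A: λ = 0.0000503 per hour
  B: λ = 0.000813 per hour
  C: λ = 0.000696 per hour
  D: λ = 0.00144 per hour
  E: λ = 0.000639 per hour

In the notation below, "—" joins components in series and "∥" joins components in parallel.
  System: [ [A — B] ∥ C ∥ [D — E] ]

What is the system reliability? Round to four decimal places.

R(A) = exp(−0.0000503 × 200) = 0.989990
R(B) = exp(−0.000813 × 200) = 0.849931
R(C) = exp(−0.000696 × 200) = 0.870054
R(D) = exp(−0.00144 × 200) = 0.749762
R(E) = exp(−0.000639 × 200) = 0.880029
Series (A and B): 0.989990 × 0.849931 = 0.841423
Series (D and E): 0.749762 × 0.880029 = 0.659812
Parallel ([0.841423], C, and [0.659812]): 1 − (1 − 0.841423)(1 − 0.870054)(1 − 0.659812) = 0.9930

0.9930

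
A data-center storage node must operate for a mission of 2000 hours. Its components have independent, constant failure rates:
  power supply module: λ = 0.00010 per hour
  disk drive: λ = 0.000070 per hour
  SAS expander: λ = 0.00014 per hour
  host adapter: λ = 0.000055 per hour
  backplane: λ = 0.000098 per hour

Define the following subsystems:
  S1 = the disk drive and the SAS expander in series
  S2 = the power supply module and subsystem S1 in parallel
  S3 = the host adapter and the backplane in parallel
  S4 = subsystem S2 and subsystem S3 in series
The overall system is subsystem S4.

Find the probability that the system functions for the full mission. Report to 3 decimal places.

0.920

R(power supply module) = exp(−0.00010 × 2000) = 0.81873
R(disk drive) = exp(−0.000070 × 2000) = 0.86936
R(SAS expander) = exp(−0.00014 × 2000) = 0.75578
R(host adapter) = exp(−0.000055 × 2000) = 0.89583
R(backplane) = exp(−0.000098 × 2000) = 0.82201
Series (disk drive and SAS expander): 0.86936 × 0.75578 = 0.65704
Parallel (power supply module and [0.65704]): 1 − (1 − 0.81873)(1 − 0.65704) = 0.93783
Parallel (host adapter and backplane): 1 − (1 − 0.89583)(1 − 0.82201) = 0.98146
Series ([0.93783] and [0.98146]): 0.93783 × 0.98146 = 0.920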